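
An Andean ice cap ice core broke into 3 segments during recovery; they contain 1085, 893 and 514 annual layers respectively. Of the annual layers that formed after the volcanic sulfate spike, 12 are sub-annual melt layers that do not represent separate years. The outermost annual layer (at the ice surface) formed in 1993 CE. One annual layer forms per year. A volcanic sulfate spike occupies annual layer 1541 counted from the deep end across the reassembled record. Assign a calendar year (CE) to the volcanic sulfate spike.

1054 CE

Total annual layers = 1085 + 893 + 514 = 2492.
Between annual layer 1541 and the ice surface there are 2492 − 1541 = 951 annual layers.
Removing the 12 false annual layers leaves 951 − 12 = 939 true annual layers beyond the volcanic sulfate spike.
The annual layer at the ice surface is 1993 CE, so the volcanic sulfate spike dates to 1993 − 939 = 1054 CE.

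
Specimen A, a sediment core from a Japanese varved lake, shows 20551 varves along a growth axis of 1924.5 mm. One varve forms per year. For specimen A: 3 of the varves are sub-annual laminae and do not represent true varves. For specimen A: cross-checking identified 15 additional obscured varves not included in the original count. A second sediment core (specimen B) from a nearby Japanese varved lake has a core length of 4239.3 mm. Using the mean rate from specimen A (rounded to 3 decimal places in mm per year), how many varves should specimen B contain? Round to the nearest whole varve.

45099 varves

Specimen A: adjusted count: 20551 − 3 + 15 = 20563 varves.
A: Extension rate ≈ 1924.5 / 20563 = 0.094 mm per year.
For B, 4239.3 / 0.094 = 45098.94 years ≈ 45099 varves.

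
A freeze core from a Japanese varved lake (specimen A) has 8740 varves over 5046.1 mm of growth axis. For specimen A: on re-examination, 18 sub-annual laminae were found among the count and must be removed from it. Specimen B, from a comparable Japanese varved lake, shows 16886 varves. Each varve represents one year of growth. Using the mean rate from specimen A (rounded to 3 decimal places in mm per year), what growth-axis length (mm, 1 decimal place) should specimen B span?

9777.0 mm

Specimen A: correcting the raw count gives 8740 − 18 = 8722 true varves.
A: Extension rate ≈ 5046.1 / 8722 = 0.579 mm/yr.
For B, 0.579 mm/year × 16886 years = 9777.0 mm.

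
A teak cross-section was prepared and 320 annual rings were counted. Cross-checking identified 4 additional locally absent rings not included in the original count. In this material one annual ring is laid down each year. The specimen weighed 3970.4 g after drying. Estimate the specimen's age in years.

324 years

Correcting the raw count gives 320 + 4 = 324 true annual rings.
With a one-to-one annual ring periodicity this is 324 years.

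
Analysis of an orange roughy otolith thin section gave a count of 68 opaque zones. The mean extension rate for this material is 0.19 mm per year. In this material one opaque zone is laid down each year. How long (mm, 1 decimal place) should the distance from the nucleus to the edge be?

12.9 mm

68 years of growth are recorded.
68 years at 0.19 mm/year gives 0.19 × 68 = 12.9 mm.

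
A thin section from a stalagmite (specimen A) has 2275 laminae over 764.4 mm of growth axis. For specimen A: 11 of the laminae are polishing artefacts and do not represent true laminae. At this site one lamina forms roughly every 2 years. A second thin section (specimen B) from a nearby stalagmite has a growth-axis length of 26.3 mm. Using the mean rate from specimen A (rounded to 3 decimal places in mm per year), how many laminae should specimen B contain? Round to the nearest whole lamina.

78 laminae

Specimen A: adjusted count: 2275 − 11 = 2264 laminae.
Specimen A: at 2 years per lamina, 2264 × 2 = 4528 years.
A: Mean rate = 764.4 mm / 4528 years ≈ 0.169 mm per year.
B spans 26.3 / 0.169 = 155.62 years; at 2 years per lamina that is 155.62 / 2 ≈ 78 laminae.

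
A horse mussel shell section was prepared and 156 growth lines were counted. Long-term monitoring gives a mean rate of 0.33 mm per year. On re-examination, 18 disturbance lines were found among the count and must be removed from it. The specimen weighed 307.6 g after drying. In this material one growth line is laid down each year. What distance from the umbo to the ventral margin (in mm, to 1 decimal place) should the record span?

After corrections the count is 156 − 18 = 138 growth lines.
138 years at 0.33 mm/year gives 0.33 × 138 = 45.5 mm.

45.5 mm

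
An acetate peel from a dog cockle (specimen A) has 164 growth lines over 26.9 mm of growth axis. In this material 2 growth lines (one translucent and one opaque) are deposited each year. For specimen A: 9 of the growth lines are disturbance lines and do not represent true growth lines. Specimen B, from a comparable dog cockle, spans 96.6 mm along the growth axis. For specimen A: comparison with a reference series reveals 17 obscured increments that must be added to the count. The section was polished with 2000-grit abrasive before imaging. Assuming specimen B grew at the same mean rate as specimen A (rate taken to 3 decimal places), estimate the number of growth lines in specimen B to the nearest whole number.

617 growth lines

Specimen A: adjusted count: 164 − 9 + 17 = 172 growth lines.
Specimen A: dividing by 2 growth lines per year: 172 / 2 = 86 years.
A: Extension rate ≈ 26.9 / 86 = 0.313 mm/yr.
B spans 96.6 / 0.313 = 308.63 years; at 2 growth lines per year that is 308.63 × 2 ≈ 617 growth lines.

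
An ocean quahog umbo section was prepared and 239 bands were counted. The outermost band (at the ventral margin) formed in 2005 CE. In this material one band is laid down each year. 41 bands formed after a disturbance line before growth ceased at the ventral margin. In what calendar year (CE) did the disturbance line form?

There are 41 bands younger than the disturbance line.
2005 − 41 = 1964 CE.

1964 CE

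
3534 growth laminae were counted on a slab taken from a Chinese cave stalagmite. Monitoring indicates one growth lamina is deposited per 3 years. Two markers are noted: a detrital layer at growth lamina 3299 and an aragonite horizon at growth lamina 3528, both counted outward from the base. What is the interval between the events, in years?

The two markers are separated by 3528 − 3299 = 229 growth laminae.
At 3 years per growth lamina, 229 × 3 = 687 years.

687 yr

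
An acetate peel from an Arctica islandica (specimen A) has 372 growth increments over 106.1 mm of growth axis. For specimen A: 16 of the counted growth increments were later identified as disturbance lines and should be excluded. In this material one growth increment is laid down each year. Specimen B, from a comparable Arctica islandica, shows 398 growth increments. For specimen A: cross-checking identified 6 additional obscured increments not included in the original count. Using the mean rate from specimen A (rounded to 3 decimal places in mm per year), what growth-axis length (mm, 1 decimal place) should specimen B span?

116.6 mm

Specimen A: correcting the raw count gives 372 − 16 + 6 = 362 true growth increments.
A: Mean rate = 106.1 mm / 362 years ≈ 0.293 mm/yr.
Length of B = 0.293 × 398 = 116.6 mm.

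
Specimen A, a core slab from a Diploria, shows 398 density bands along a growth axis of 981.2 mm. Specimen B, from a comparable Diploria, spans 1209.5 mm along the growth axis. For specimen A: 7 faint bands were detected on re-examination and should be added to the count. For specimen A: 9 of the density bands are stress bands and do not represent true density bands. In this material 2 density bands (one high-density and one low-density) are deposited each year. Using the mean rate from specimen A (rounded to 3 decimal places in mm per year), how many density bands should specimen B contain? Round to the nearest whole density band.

488 density bands

Specimen A: after corrections the count is 398 − 9 + 7 = 396 density bands.
Specimen A: with 2 density bands per year, 396 / 2 = 198 years.
A: Extension rate ≈ 981.2 / 198 = 4.956 mm/yr.
B spans 1209.5 / 4.956 = 244.05 years; at 2 density bands per year that is 244.05 × 2 ≈ 488 density bands.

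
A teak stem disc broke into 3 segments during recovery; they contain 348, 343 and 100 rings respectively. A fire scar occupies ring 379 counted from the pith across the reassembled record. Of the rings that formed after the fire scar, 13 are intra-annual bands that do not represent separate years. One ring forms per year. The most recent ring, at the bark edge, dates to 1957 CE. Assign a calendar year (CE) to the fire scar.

Total rings = 348 + 343 + 100 = 791.
Between ring 379 and the bark edge there are 791 − 379 = 412 rings.
Removing the 13 false rings leaves 412 − 13 = 399 true rings beyond the fire scar.
Counting back 399 years from 1957 CE places the fire scar in 1957 − 399 = 1558 CE.

1558 CE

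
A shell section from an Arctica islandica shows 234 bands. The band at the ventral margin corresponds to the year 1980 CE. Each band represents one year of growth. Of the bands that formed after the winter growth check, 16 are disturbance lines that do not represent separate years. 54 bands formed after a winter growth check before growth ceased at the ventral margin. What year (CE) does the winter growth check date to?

There are 54 bands younger than the winter growth check.
54 − 16 false = 38 true bands after the winter growth check.
1980 − 38 = 1942 CE.

1942 CE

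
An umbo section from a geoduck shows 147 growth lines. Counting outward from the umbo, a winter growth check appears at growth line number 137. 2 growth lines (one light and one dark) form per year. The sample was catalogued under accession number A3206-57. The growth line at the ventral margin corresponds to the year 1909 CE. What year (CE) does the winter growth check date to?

The winter growth check sits at growth line 137 from the umbo, so 147 − 137 = 10 growth lines formed after it.
10 growth lines at 2 per year is 10 / 2 = 5 years.
Counting back 5 years from 1909 CE places the winter growth check in 1909 − 5 = 1904 CE.

1904 CE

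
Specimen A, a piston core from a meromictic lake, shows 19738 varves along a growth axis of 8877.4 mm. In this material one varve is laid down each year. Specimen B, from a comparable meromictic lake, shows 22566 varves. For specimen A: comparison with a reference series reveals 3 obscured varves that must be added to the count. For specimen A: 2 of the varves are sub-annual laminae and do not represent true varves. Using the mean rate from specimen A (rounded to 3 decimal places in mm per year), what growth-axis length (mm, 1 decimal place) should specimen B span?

Specimen A: correcting the raw count gives 19738 − 2 + 3 = 19739 true varves.
A: Mean rate = 8877.4 mm / 19739 years ≈ 0.450 mm per year.
For B, 0.450 mm/year × 22566 years = 10154.7 mm.

10154.7 mm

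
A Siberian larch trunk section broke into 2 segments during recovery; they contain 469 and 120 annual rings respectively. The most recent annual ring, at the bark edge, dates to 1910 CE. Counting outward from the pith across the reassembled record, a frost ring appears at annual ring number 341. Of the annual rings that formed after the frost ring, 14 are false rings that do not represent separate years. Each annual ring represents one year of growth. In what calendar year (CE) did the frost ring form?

Total annual rings = 469 + 120 = 589.
589 − 341 = 248 annual rings lie beyond the frost ring toward the bark edge.
248 − 14 false = 234 true annual rings after the frost ring.
Counting back 234 years from 1910 CE places the frost ring in 1910 − 234 = 1676 CE.

1676 CE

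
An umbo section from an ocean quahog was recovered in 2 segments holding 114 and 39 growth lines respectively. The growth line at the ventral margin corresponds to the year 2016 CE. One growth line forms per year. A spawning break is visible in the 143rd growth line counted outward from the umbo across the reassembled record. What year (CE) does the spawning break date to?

2006 CE

Total growth lines = 114 + 39 = 153.
Between growth line 143 and the ventral margin there are 153 − 143 = 10 growth lines.
2016 − 10 = 2006 CE.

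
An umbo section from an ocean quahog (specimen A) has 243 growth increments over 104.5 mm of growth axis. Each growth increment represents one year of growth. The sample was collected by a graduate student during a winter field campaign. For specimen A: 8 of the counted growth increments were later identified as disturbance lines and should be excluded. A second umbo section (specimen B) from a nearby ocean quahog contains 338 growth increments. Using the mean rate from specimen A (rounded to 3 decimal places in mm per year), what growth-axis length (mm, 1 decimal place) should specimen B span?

150.4 mm

Specimen A: after corrections the count is 243 − 8 = 235 growth increments.
A: 104.5 mm over 235 years gives 104.5 / 235 ≈ 0.445 mm per year.
B's length ≈ 0.445 × 338 = 150.4 mm.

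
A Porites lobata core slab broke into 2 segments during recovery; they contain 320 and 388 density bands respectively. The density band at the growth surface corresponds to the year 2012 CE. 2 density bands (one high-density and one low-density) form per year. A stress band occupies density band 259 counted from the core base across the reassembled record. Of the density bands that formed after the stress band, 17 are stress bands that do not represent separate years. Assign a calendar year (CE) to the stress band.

Total density bands = 320 + 388 = 708.
708 − 259 = 449 density bands lie beyond the stress band toward the growth surface.
449 − 17 false = 432 true density bands after the stress band.
432 density bands at 2 per year is 432 / 2 = 216 years.
Counting back 216 years from 2012 CE places the stress band in 2012 − 216 = 1796 CE.

1796 CE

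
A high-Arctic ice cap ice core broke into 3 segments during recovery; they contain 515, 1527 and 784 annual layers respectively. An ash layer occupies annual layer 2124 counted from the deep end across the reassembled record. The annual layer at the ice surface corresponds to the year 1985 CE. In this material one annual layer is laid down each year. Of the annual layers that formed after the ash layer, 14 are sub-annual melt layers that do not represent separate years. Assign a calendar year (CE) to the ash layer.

Total annual layers = 515 + 1527 + 784 = 2826.
2826 − 2124 = 702 annual layers lie beyond the ash layer toward the ice surface.
Removing the 14 false annual layers leaves 702 − 14 = 688 true annual layers beyond the ash layer.
The annual layer at the ice surface is 1985 CE, so the ash layer dates to 1985 − 688 = 1297 CE.

1297 CE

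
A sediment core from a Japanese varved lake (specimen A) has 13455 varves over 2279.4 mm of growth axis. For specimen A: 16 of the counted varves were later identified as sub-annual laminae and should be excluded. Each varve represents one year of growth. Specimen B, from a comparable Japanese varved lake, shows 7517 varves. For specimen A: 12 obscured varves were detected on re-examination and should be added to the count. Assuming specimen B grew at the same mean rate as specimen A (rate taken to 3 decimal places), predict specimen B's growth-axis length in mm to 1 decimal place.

1270.4 mm

Specimen A: correcting the raw count gives 13455 − 16 + 12 = 13451 true varves.
A: 2279.4 mm over 13451 years gives 2279.4 / 13451 ≈ 0.169 mm per year.
Length of B = 0.169 × 7517 = 1270.4 mm.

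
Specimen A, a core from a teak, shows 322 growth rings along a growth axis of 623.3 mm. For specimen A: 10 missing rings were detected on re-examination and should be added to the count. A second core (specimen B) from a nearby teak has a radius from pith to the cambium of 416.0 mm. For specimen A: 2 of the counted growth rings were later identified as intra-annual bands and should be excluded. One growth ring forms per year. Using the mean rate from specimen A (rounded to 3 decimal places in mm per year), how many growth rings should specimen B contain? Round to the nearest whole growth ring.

220 growth rings

Specimen A: true growth ring count = 322 − 2 + 10 = 330.
A: Extension rate ≈ 623.3 / 330 = 1.889 mm/year.
For B, 416.0 / 1.889 = 220.22 years ≈ 220 growth rings.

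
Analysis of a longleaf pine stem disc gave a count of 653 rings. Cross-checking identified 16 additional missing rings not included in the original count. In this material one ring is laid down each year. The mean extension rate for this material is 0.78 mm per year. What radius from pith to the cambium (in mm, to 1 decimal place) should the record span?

After corrections the count is 653 + 16 = 669 rings.
Length ≈ 0.78 × 669 = 521.8 mm.

521.8 mm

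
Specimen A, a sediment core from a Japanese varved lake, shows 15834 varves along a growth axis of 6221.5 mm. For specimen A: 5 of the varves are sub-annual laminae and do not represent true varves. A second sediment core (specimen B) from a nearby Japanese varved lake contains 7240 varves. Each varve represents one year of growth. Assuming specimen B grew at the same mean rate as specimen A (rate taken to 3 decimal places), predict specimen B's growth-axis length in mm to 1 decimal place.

Specimen A: after corrections the count is 15834 − 5 = 15829 varves.
A: 6221.5 mm over 15829 years gives 6221.5 / 15829 ≈ 0.393 mm/yr.
For B, 0.393 mm/year × 7240 years = 2845.3 mm.

2845.3 mm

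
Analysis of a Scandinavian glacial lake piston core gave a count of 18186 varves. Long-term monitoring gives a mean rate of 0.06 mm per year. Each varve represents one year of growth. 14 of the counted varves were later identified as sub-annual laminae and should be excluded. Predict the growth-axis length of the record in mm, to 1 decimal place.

1090.3 mm

After corrections the count is 18186 − 14 = 18172 varves.
Predicted length = 0.06 mm/year × 18172 years = 1090.3 mm.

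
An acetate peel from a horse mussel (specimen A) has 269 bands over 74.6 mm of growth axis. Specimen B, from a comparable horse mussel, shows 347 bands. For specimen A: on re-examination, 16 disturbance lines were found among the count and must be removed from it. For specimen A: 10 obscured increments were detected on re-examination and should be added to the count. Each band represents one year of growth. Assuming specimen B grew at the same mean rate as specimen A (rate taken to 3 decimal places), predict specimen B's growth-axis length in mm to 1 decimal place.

Specimen A: after corrections the count is 269 − 16 + 10 = 263 bands.
A: Mean rate = 74.6 mm / 263 years ≈ 0.284 mm/yr.
Length of B = 0.284 × 347 = 98.5 mm.

98.5 mm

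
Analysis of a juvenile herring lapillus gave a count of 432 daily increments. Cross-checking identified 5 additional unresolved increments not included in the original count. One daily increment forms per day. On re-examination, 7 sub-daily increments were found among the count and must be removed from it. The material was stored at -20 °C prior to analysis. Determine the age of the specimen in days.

430 days

Correcting the raw count gives 432 − 7 + 5 = 430 true daily increments.
With a one-to-one daily increment periodicity this is 430 days.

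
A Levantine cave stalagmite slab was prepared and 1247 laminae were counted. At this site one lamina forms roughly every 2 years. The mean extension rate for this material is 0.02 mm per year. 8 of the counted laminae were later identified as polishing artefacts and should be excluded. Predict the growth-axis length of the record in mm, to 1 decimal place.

49.6 mm

Adjusted count: 1247 − 8 = 1239 laminae.
1239 laminae at 2 years each span 1239 × 2 = 2478 years.
Length ≈ 0.02 × 2478 = 49.6 mm.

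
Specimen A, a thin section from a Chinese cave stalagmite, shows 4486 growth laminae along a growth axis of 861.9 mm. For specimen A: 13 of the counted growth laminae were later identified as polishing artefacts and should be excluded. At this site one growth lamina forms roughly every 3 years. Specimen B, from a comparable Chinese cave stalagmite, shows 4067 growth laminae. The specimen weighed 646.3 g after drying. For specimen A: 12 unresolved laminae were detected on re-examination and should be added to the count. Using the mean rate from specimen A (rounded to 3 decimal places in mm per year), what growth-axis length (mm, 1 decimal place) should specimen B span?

Specimen A: true growth lamina count = 4486 − 13 + 12 = 4485.
Specimen A: 4485 growth laminae at 3 years each span 4485 × 3 = 13455 years.
A: Mean rate = 861.9 mm / 13455 years ≈ 0.064 mm/yr.
Specimen B: 4067 growth laminae at 3 years each span 4067 × 3 = 12201 years. B's length ≈ 0.064 × 12201 = 780.9 mm.

780.9 mm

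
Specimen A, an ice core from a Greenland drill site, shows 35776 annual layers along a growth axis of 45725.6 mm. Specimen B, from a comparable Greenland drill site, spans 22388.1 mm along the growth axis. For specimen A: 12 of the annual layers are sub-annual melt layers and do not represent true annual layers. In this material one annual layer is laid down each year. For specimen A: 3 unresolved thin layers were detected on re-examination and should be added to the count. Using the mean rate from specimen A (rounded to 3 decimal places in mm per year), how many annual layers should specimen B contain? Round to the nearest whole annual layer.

Specimen A: true annual layer count = 35776 − 12 + 3 = 35767.
A: 45725.6 mm over 35767 years gives 45725.6 / 35767 ≈ 1.278 mm/year.
Specimen B: 22388.1 mm / 1.278 mm per year = 17518.08 years ≈ 17518 annual layers.

17518 annual layers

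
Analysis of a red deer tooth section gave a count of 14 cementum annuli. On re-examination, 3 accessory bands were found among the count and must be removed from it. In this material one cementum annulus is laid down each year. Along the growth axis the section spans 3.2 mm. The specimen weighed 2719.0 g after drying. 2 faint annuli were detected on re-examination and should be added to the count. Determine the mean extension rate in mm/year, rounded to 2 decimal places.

0.25 mm/year

Adjusted count: 14 − 3 + 2 = 13 cementum annuli.
3.2 mm over 13 years gives 3.2 / 13 ≈ 0.25 mm/year.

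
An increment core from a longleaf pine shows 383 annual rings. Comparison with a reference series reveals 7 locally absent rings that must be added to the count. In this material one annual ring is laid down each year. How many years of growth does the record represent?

390 years

Adjusted count: 383 + 7 = 390 annual rings.
One annual ring per year makes the duration 390 years.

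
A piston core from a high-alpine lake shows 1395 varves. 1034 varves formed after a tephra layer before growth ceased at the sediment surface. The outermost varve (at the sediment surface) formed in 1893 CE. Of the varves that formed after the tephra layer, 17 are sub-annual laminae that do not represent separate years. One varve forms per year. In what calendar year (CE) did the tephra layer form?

1034 varves formed after the tephra layer.
1034 − 17 false = 1017 true varves after the tephra layer.
Counting back 1017 years from 1893 CE places the tephra layer in 1893 − 1017 = 876 CE.

876 CE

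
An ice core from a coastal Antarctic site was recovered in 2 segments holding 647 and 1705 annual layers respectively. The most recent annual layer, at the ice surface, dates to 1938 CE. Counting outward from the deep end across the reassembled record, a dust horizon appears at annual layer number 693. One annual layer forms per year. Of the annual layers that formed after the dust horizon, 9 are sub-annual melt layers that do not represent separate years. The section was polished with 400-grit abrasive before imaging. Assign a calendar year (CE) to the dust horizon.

Total annual layers = 647 + 1705 = 2352.
The dust horizon sits at annual layer 693 from the deep end, so 2352 − 693 = 1659 annual layers formed after it.
1659 − 9 false = 1650 true annual layers after the dust horizon.
The annual layer at the ice surface is 1938 CE, so the dust horizon dates to 1938 − 1650 = 288 CE.

288 CE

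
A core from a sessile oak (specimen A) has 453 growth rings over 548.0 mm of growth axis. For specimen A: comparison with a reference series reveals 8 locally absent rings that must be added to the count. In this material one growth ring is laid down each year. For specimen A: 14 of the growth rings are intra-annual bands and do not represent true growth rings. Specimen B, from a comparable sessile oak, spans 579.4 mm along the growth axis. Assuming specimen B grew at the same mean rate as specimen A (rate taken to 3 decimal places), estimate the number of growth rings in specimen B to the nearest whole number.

473 growth rings

Specimen A: correcting the raw count gives 453 − 14 + 8 = 447 true growth rings.
A: 548.0 mm over 447 years gives 548.0 / 447 ≈ 1.226 mm/year.
For B, 579.4 / 1.226 = 472.59 years ≈ 473 growth rings.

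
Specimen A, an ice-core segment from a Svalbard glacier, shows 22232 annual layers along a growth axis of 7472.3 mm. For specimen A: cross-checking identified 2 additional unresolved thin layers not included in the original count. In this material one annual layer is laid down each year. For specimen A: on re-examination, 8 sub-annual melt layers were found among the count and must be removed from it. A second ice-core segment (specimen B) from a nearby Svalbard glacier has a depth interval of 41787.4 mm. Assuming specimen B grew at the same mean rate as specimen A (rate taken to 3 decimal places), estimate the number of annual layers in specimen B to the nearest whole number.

124367 annual layers

Specimen A: true annual layer count = 22232 − 8 + 2 = 22226.
A: Extension rate ≈ 7472.3 / 22226 = 0.336 mm/year.
For B, 41787.4 / 0.336 = 124367.26 years ≈ 124367 annual layers.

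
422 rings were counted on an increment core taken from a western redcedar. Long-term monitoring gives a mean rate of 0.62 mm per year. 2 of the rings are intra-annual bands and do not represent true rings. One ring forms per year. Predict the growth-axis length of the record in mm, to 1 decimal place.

After corrections the count is 422 − 2 = 420 rings.
420 years at 0.62 mm/year gives 0.62 × 420 = 260.4 mm.

260.4 mm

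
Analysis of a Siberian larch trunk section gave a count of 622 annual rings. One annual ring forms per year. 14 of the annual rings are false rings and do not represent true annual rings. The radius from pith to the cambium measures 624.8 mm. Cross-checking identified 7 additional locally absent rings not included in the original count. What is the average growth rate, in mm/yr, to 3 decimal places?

1.016 mm/yr

After corrections the count is 622 − 14 + 7 = 615 annual rings.
Mean rate = 624.8 mm / 615 years ≈ 1.016 mm/yr.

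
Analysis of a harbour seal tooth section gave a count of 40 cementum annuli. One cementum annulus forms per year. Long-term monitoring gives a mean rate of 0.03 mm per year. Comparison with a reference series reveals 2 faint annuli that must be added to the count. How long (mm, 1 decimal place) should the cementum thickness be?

1.3 mm

After corrections the count is 40 + 2 = 42 cementum annuli.
Length ≈ 0.03 × 42 = 1.3 mm.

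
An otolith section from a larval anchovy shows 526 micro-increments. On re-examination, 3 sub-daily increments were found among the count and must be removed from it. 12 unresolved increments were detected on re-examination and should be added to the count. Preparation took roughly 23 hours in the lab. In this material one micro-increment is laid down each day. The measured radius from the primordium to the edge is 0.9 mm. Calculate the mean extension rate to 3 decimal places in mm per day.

After corrections the count is 526 − 3 + 12 = 535 micro-increments.
0.9 mm over 535 days gives 0.9 / 535 ≈ 0.002 mm per day.

0.002 mm per day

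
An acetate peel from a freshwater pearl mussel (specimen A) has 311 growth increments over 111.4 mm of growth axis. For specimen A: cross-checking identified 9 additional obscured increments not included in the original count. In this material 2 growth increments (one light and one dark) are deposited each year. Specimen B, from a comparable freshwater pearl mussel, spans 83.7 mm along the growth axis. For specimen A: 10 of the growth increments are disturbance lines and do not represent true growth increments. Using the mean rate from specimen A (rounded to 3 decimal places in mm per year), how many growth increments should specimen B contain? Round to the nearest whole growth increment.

233 growth increments

Specimen A: true growth increment count = 311 − 10 + 9 = 310.
Specimen A: dividing by 2 growth increments per year: 310 / 2 = 155 years.
A: Extension rate ≈ 111.4 / 155 = 0.719 mm/year.
Specimen B: 83.7 mm / 0.719 mm per year = 116.41 years; at 2 growth increments per year that is 116.41 × 2 ≈ 233 growth increments.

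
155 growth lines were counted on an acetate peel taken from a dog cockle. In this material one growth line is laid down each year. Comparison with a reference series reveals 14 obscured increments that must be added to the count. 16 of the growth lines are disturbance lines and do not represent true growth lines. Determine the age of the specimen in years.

After corrections the count is 155 − 16 + 14 = 153 growth lines.
At one growth line per year, that is 153 years.

153 years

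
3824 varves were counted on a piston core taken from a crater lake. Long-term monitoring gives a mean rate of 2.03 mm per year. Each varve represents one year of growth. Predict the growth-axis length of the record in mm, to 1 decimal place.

The record spans 3824 years at 2.03 mm per year.
Length ≈ 2.03 × 3824 = 7762.7 mm.

7762.7 mm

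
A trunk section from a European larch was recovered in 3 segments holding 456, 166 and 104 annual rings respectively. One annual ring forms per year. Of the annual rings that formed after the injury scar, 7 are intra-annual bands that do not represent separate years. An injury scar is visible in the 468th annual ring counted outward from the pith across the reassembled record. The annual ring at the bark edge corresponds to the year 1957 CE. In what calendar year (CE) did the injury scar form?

1706 CE

Total annual rings = 456 + 166 + 104 = 726.
726 − 468 = 258 annual rings lie beyond the injury scar toward the bark edge.
258 − 7 false = 251 true annual rings after the injury scar.
Counting back 251 years from 1957 CE places the injury scar in 1957 − 251 = 1706 CE.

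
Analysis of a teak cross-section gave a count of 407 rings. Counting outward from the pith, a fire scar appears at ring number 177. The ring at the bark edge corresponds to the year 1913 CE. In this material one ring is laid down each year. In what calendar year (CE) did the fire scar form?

1683 CE

Between ring 177 and the bark edge there are 407 − 177 = 230 rings.
The ring at the bark edge is 1913 CE, so the fire scar dates to 1913 − 230 = 1683 CE.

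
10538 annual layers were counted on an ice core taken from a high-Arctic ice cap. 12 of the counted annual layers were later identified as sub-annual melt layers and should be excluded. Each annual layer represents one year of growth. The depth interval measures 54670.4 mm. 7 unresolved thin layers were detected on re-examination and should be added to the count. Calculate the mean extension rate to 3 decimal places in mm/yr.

Correcting the raw count gives 10538 − 12 + 7 = 10533 true annual layers.
54670.4 mm over 10533 years gives 54670.4 / 10533 ≈ 5.190 mm/yr.

5.190 mm/yr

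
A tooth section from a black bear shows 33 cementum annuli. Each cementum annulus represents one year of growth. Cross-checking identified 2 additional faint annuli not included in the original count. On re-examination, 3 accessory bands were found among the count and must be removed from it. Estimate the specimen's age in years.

32 years

After corrections the count is 33 − 3 + 2 = 32 cementum annuli.
One cementum annulus per year makes the duration 32 years.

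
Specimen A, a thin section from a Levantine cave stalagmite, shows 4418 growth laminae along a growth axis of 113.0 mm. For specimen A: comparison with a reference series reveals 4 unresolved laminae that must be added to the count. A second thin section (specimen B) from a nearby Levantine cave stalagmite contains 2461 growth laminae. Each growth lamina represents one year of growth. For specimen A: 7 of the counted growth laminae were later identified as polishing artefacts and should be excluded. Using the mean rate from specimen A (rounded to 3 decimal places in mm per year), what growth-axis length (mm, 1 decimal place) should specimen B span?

Specimen A: correcting the raw count gives 4418 − 7 + 4 = 4415 true growth laminae.
A: 113.0 mm over 4415 years gives 113.0 / 4415 ≈ 0.026 mm/yr.
For B, 0.026 mm/year × 2461 years = 64.0 mm.

64.0 mm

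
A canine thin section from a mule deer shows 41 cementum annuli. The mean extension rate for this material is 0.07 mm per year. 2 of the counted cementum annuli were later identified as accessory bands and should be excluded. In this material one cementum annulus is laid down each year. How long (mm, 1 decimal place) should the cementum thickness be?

2.7 mm

After corrections the count is 41 − 2 = 39 cementum annuli.
39 years at 0.07 mm/year gives 0.07 × 39 = 2.7 mm.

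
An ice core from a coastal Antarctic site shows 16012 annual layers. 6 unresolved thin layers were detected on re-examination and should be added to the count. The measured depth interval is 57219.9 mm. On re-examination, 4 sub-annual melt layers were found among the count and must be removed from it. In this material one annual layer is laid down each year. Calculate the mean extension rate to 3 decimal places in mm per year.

True annual layer count = 16012 − 4 + 6 = 16014.
Extension rate ≈ 57219.9 / 16014 = 3.573 mm per year.

3.573 mm per year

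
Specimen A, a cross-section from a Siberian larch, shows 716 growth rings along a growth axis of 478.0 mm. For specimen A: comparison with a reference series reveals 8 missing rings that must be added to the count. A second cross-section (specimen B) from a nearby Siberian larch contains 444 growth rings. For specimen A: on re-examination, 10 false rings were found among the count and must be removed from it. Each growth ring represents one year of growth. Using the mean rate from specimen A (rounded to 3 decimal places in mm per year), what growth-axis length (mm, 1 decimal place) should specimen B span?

297.0 mm

Specimen A: adjusted count: 716 − 10 + 8 = 714 growth rings.
A: Extension rate ≈ 478.0 / 714 = 0.669 mm/year.
For B, 0.669 mm/year × 444 years = 297.0 mm.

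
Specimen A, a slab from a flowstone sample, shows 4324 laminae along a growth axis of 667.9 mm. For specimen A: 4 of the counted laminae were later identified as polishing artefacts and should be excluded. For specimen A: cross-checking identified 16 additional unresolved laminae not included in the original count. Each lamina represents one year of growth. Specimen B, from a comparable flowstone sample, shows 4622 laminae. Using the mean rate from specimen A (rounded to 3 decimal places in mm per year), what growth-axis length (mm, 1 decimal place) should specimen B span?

Specimen A: correcting the raw count gives 4324 − 4 + 16 = 4336 true laminae.
A: Mean rate = 667.9 mm / 4336 years ≈ 0.154 mm/year.
For B, 0.154 mm/year × 4622 years = 711.8 mm.

711.8 mm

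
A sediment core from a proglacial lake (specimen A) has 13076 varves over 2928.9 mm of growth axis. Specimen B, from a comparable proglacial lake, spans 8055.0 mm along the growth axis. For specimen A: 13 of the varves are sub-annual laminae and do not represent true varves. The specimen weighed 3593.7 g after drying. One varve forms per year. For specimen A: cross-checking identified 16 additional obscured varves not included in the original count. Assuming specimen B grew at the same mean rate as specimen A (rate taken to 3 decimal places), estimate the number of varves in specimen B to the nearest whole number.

35960 varves

Specimen A: true varve count = 13076 − 13 + 16 = 13079.
A: 2928.9 mm over 13079 years gives 2928.9 / 13079 ≈ 0.224 mm per year.
Specimen B: 8055.0 mm / 0.224 mm per year = 35959.82 years ≈ 35960 varves.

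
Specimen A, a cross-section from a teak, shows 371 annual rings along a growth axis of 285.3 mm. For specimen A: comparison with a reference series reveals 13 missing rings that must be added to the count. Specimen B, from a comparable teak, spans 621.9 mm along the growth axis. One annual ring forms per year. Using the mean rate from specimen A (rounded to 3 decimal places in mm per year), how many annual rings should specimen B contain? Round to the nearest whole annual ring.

837 annual rings

Specimen A: correcting the raw count gives 371 + 13 = 384 true annual rings.
A: 285.3 mm over 384 years gives 285.3 / 384 ≈ 0.743 mm/yr.
B spans 621.9 / 0.743 = 837.01 years ≈ 837 annual rings.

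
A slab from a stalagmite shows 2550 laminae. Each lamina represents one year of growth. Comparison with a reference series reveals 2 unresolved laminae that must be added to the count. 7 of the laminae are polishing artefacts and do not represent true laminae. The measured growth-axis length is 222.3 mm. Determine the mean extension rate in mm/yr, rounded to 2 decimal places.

True lamina count = 2550 − 7 + 2 = 2545.
Extension rate ≈ 222.3 / 2545 = 0.09 mm/yr.

0.09 mm/yr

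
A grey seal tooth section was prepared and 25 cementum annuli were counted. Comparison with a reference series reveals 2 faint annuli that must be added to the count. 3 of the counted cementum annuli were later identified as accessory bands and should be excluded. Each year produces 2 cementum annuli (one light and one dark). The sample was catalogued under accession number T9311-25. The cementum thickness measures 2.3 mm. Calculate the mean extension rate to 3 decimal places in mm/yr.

0.192 mm/yr

After corrections the count is 25 − 3 + 2 = 24 cementum annuli.
24 cementum annuli at 2 per year is 24 / 2 = 12 years.
Extension rate ≈ 2.3 / 12 = 0.192 mm/yr.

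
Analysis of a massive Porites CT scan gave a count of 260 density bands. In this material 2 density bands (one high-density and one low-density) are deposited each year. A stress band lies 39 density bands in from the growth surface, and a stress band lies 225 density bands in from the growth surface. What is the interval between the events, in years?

The two markers are separated by 225 − 39 = 186 density bands.
186 density bands at 2 per year is 186 / 2 = 93 years.

93 years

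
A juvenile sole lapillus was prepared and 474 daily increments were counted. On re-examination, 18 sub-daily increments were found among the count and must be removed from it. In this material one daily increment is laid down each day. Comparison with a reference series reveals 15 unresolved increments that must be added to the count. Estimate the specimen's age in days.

471 days

True daily increment count = 474 − 18 + 15 = 471.
One daily increment per day makes the duration 471 days.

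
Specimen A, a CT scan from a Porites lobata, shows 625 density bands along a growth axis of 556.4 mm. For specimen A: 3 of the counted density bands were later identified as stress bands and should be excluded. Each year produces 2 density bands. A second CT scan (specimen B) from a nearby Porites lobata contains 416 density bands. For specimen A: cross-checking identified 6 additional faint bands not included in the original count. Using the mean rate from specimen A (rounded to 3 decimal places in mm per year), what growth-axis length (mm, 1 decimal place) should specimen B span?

Specimen A: adjusted count: 625 − 3 + 6 = 628 density bands.
Specimen A: dividing by 2 density bands per year: 628 / 2 = 314 years.
A: Mean rate = 556.4 mm / 314 years ≈ 1.772 mm per year.
Specimen B: dividing by 2 density bands per year: 416 / 2 = 208 years. For B, 1.772 mm/year × 208 years = 368.6 mm.

368.6 mm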